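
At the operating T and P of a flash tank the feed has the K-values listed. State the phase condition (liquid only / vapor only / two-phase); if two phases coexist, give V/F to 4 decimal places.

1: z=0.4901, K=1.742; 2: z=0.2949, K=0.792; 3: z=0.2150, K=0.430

ΣzᵢKᵢ = 1.1798; Σzᵢ/Kᵢ = 1.1537.
Both exceed 1, so a two-phase solution exists.
Material balance + equilibrium reduce to Σ zᵢ(Kᵢ−1)/(1+ψ(Kᵢ−1)) = 0.
Newton–Raphson from ψ = 0.5:
  ψ = 0.5000: g = 0.02539, g' = -0.2961 → ψ = 0.5858
  ψ = 0.5858: g = -0.00034, g' = -0.3051 → ψ = 0.5846
Converged at ψ = 0.5846.

two-phase, V/F = 0.5846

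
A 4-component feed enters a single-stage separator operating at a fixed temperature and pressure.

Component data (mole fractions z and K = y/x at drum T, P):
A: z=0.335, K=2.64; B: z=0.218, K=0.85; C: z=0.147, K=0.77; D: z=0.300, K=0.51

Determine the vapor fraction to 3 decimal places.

Let ψ = V/F and solve Σ zᵢ(Kᵢ−1)/(1+ψ(Kᵢ−1)) = 0.
Check two-phase: ΣzᵢKᵢ = 1.336 > 1 and Σzᵢ/Kᵢ = 1.163 > 1, so g(0) = 0.336 > 0 and g(1) = -0.163 < 0.
Newton–Raphson from ψ = 0.38:
  ψ = 0.380: g = 0.0861, g' = -0.466 → ψ = 0.565
  ψ = 0.565: g = 0.0073, g' = -0.397 → ψ = 0.583
Converged at ψ = 0.583.

ψ = 0.583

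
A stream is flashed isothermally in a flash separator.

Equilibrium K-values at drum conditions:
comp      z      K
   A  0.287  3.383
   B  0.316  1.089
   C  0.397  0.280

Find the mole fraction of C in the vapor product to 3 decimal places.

Material balance + equilibrium reduce to Σ zᵢ(Kᵢ−1)/(1+β(Kᵢ−1)) = 0.
Check two-phase: ΣzᵢKᵢ = 1.426 > 1 and Σzᵢ/Kᵢ = 1.793 > 1, so g(0) = 0.426 > 0 and g(1) = -0.793 < 0.
Newton–Raphson from β = 0.48:
  β = 0.480: g = -0.0908, g' = -0.837 → β = 0.372
  β = 0.372: g = -0.0003, g' = -0.844 → β = 0.371
Converged at β = 0.371.
Compositions from xᵢ = zᵢ/(1+β(Kᵢ−1)), yᵢ = Kᵢxᵢ:
  A: x = 0.152, y = 0.515
  B: x = 0.306, y = 0.333
  C: x = 0.542, y = 0.152

y_C = 0.152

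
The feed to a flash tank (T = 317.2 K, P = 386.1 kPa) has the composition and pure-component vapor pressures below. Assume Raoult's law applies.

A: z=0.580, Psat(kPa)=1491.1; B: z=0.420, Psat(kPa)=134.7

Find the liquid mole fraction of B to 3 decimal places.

x_B = 0.815

Raoult's law: Kᵢ = Pᵢˢᵃᵗ/P = Pᵢˢᵃᵗ/386.1.
  K_A = 1491.1/386.1 = 3.86195, K_B = 134.7/386.1 = 0.34887
Material balance + equilibrium reduce to Σ zᵢ(Kᵢ−1)/(1+V/F(Kᵢ−1)) = 0.
Feasibility: ΣzᵢKᵢ = 2.386, Σzᵢ/Kᵢ = 1.354 — both > 1, two phases present.
Newton–Raphson from V/F = 0.37:
  V/F = 0.370: g = 0.4459, g' = -1.430 → V/F = 0.682
  V/F = 0.682: g = 0.0705, g' = -1.121 → V/F = 0.745
  V/F = 0.745: g = -0.0009, g' = -1.156 → V/F = 0.744
Converged at V/F = 0.744.
Compositions from xᵢ = zᵢ/(1+V/F(Kᵢ−1)), yᵢ = Kᵢxᵢ:
  A: x = 0.185, y = 0.716
  B: x = 0.815, y = 0.284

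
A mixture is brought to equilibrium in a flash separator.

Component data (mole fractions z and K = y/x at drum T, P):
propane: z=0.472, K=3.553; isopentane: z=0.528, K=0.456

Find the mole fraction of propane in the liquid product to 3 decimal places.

x_propane = 0.176

Let ψ = V/F and solve Σ zᵢ(Kᵢ−1)/(1+ψ(Kᵢ−1)) = 0.
Check two-phase: ΣzᵢKᵢ = 1.918 > 1 and Σzᵢ/Kᵢ = 1.291 > 1, so g(0) = 0.918 > 0 and g(1) = -0.291 < 0.
Newton iteration, ψ⁰ = 0.47:
  ψ = 0.470: g = 0.1619, g' = -0.918 → ψ = 0.646
  ψ = 0.646: g = 0.0117, g' = -0.810 → ψ = 0.661
Converged at ψ = 0.661.
Compositions from xᵢ = zᵢ/(1+ψ(Kᵢ−1)), yᵢ = Kᵢxᵢ:
  propane: x = 0.176, y = 0.624
  isopentane: x = 0.824, y = 0.376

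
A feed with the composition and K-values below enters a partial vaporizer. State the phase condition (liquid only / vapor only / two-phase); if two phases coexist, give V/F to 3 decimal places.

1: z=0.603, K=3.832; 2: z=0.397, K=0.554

vapor only

ΣzᵢKᵢ = 2.531; Σzᵢ/Kᵢ = 0.874.
Since Σzᵢ/Kᵢ < 1 the mixture is above its dew point — single vapor phase.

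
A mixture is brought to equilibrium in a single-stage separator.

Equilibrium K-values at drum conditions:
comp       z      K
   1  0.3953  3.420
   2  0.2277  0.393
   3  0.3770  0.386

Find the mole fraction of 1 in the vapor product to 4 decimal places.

Rachford–Rice: g(ψ) = Σ zᵢ(Kᵢ−1)/(1+ψ(Kᵢ−1)) = 0.
g(0) = ΣzᵢKᵢ − 1 = 0.5869 and g(1) = 1 − Σzᵢ/Kᵢ = -0.6717, so a root lies in (0, 1).
Iterate (Newton) starting at ψ = 0.36:
  ψ = 0.3600: g = 0.03721, g' = -1.0328 → ψ = 0.3960
  ψ = 0.3960: g = 0.00067, g' = -0.9971 → ψ = 0.3967
Converged at ψ = 0.3967.
Compositions from xᵢ = zᵢ/(1+ψ(Kᵢ−1)), yᵢ = Kᵢxᵢ:
  1: x = 0.2017, y = 0.6897
  2: x = 0.2999, y = 0.1179
  3: x = 0.4984, y = 0.1924

y_1 = 0.6897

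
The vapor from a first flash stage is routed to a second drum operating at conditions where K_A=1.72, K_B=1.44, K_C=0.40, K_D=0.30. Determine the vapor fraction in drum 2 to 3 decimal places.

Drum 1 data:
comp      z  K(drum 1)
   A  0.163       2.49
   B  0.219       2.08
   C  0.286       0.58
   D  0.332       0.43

Drum 1:
Material balance + equilibrium reduce to Σ zᵢ(Kᵢ−1)/(1+ψ₁(Kᵢ−1)) = 0.
Feasibility: ΣzᵢKᵢ = 1.170, Σzᵢ/Kᵢ = 1.436 — both > 1, two phases present.
Newton–Raphson from ψ₁ = 0.31:
  ψ₁ = 0.310: g = -0.0246, g' = -0.539 → ψ₁ = 0.264
  ψ₁ = 0.264: g = 0.0003, g' = -0.554 → ψ₁ = 0.265
Converged at ψ₁ = 0.265.
Drum-1 compositions:
  A: x = 0.117, y = 0.291
  B: x = 0.170, y = 0.354
  C: x = 0.322, y = 0.187
  D: x = 0.391, y = 0.168
Drum-2 feed = drum-1 vapor: z₂ = (0.2910, 0.3542, 0.1866, 0.1681).
Drum 2:
Newton–Raphson from ψ₂ = 0.5:
  ψ₂ = 0.500: g = -0.0593, g' = -0.460 → ψ₂ = 0.371
  ψ₂ = 0.371: g = -0.0038, g' = -0.406 → ψ₂ = 0.362
Converged at ψ₂ = 0.362.
  A: x = 0.231, y = 0.397
  B: x = 0.306, y = 0.440
  C: x = 0.238, y = 0.095
  D: x = 0.225, y = 0.068

V/F (drum 2) = 0.362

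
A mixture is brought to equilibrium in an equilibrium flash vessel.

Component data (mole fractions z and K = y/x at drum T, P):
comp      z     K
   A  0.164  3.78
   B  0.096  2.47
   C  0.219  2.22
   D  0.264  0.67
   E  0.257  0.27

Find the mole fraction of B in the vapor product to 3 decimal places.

y_B = 0.131

Newton iteration, β⁰ = 0.5:
  β = 0.500: g = 0.0383, g' = -0.797 → β = 0.548
Converged at β = 0.548.
Compositions from xᵢ = zᵢ/(1+β(Kᵢ−1)), yᵢ = Kᵢxᵢ:
  A: x = 0.065, y = 0.246
  B: x = 0.053, y = 0.131
  C: x = 0.131, y = 0.291
  D: x = 0.322, y = 0.216
  E: x = 0.428, y = 0.116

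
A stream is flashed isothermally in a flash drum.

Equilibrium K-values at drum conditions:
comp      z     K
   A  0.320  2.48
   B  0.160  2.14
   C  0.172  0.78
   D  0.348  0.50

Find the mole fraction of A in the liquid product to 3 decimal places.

Rachford–Rice: g(ψ) = Σ zᵢ(Kᵢ−1)/(1+ψ(Kᵢ−1)) = 0.
Feasibility: ΣzᵢKᵢ = 1.444, Σzᵢ/Kᵢ = 1.120 — both > 1, two phases present.
Iterate (Newton) starting at ψ = 0.5:
  ψ = 0.500: g = 0.1138, g' = -0.481 → ψ = 0.737
  ψ = 0.737: g = 0.0051, g' = -0.452 → ψ = 0.748
Converged at ψ = 0.748.
Compositions from xᵢ = zᵢ/(1+ψ(Kᵢ−1)), yᵢ = Kᵢxᵢ:
  A: x = 0.152, y = 0.377
  B: x = 0.086, y = 0.185
  C: x = 0.206, y = 0.161
  D: x = 0.556, y = 0.278

x_A = 0.152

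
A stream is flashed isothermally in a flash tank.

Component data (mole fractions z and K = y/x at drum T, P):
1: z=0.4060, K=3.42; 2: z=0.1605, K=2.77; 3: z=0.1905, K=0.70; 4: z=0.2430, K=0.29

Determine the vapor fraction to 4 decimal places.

Newton iteration, ψ⁰ = 0.35:
  ψ = 0.3500: g = 0.41393, g' = -1.1270 → ψ = 0.7173
  ψ = 0.7173: g = 0.05990, g' = -0.9518 → ψ = 0.7802
  ψ = 0.7802: g = -0.00191, g' = -1.0187 → ψ = 0.7783
Converged at ψ = 0.7783.

ψ = 0.7783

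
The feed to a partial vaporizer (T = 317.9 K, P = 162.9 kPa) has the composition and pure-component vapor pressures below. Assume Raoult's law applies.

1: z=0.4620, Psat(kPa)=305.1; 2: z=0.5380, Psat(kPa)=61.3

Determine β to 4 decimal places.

Raoult's law: Kᵢ = Pᵢˢᵃᵗ/P = Pᵢˢᵃᵗ/162.9.
  K_1 = 305.1/162.9 = 1.872928, K_2 = 61.3/162.9 = 0.376304
Let β = V/F and solve Σ zᵢ(Kᵢ−1)/(1+β(Kᵢ−1)) = 0.
g(0) = ΣzᵢKᵢ − 1 = 0.0677 and g(1) = 1 − Σzᵢ/Kᵢ = -0.6764, so a root lies in (0, 1).
Binary case is linear: z₁(K₁−1)(1+β(K₂−1)) + z₂(K₂−1)(1+β(K₁−1)) = 0
⇒ β = [z₁(K₁−1)+z₂(K₂−1)] / [−(K₁−1)(K₂−1)] = 0.06774/0.54444 = 0.1244

β = 0.1244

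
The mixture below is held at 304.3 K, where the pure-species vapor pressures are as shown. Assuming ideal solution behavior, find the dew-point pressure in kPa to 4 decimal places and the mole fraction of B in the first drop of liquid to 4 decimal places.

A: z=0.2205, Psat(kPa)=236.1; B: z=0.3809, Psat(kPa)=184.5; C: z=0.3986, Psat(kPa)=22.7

At the dew point ψ → 1, so Σzᵢ/Kᵢ = 1 with Kᵢ = Pᵢˢᵃᵗ/P ⇒ 1/P = Σzᵢ/Pᵢˢᵃᵗ.
1/P = 0.2205/236.1 + 0.3809/184.5 + 0.3986/22.7 = 0.0205579 ⇒ P = 48.6431 kPa
xᵢ = zᵢP/Pᵢˢᵃᵗ ⇒ x_B = 0.3809·48.6431/184.5 = 0.1004

Pdew = 48.6431 kPa, x_B = 0.1004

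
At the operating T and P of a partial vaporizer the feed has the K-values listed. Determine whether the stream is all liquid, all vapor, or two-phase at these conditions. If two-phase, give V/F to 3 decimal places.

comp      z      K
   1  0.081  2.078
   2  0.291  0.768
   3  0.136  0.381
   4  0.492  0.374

all liquid

ΣzᵢKᵢ = 0.628; Σzᵢ/Kᵢ = 2.090.
Since ΣzᵢKᵢ < 1 the mixture is below its bubble point — single liquid phase.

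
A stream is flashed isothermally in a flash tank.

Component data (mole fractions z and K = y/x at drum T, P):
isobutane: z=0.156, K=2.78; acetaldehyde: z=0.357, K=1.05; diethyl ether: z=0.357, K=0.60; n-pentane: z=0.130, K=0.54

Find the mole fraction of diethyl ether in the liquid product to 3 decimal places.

Material balance + equilibrium reduce to Σ zᵢ(Kᵢ−1)/(1+ψ(Kᵢ−1)) = 0.
Feasibility: ΣzᵢKᵢ = 1.093, Σzᵢ/Kᵢ = 1.232 — both > 1, two phases present.
Newton iteration, ψ⁰ = 0.47:
  ψ = 0.470: g = -0.0835, g' = -0.279 → ψ = 0.170
  ψ = 0.170: g = 0.0126, g' = -0.390 → ψ = 0.203
  ψ = 0.203: g = 0.0004, g' = -0.369 → ψ = 0.204
Converged at ψ = 0.204.
Compositions from xᵢ = zᵢ/(1+ψ(Kᵢ−1)), yᵢ = Kᵢxᵢ:
  isobutane: x = 0.114, y = 0.318
  acetaldehyde: x = 0.353, y = 0.371
  diethyl ether: x = 0.389, y = 0.233
  n-pentane: x = 0.143, y = 0.077

x_diethyl ether = 0.389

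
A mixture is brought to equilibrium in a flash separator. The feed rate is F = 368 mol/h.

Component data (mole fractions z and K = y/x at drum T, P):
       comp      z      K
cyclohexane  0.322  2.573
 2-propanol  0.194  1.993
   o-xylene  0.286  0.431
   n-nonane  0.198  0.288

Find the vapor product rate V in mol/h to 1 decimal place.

V = 167.3 mol/h

Material balance + equilibrium reduce to Σ zᵢ(Kᵢ−1)/(1+ψ(Kᵢ−1)) = 0.
Check two-phase: ΣzᵢKᵢ = 1.395 > 1 and Σzᵢ/Kᵢ = 1.574 > 1, so g(0) = 0.395 > 0 and g(1) = -0.574 < 0.
Newton iteration, ψ⁰ = 0.67:
  ψ = 0.670: g = -0.1703, g' = -0.867 → ψ = 0.474
  ψ = 0.474: g = -0.0141, g' = -0.752 → ψ = 0.455
Converged at ψ = 0.455.
Then V = ψ·F = 0.4547·368 = 167.3 mol/h and L = F − V = 200.7 mol/h.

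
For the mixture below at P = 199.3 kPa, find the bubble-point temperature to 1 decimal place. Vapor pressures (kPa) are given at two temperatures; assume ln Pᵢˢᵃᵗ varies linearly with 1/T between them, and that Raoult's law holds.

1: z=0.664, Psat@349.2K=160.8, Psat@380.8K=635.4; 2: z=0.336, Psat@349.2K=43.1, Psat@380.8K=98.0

Bubble-point temperature: ΣzᵢPᵢˢᵃᵗ(T) = P. Interpolate ln Pᵢˢᵃᵗ = aᵢ + bᵢ/T.
  T = 349.2 K: ΣzᵢPᵢˢᵃᵗ = 121.25 kPa
  T = 380.8 K: ΣzᵢPᵢˢᵃᵗ = 454.83 kPa
  T = 365.0 K: ΣzᵢPᵢˢᵃᵗ = 240.88 kPa
  T = 357.1 K: ΣzᵢPᵢˢᵃᵗ = 172.04 kPa
  T = 361.1 K: ΣzᵢPᵢˢᵃᵗ = 204.33 kPa
  T = 359.1 K: ΣzᵢPᵢˢᵃᵗ = 187.57 kPa
Interpolating between 359.1 K and 361.1 K gives T ≈ 360.5 K.

T = 360.5 K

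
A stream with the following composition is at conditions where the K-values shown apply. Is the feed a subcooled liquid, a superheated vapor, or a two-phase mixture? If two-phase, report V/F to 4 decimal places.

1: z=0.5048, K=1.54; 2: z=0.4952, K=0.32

subcooled liquid

ΣzᵢKᵢ = 0.9359; Σzᵢ/Kᵢ = 1.8753.
Since ΣzᵢKᵢ < 1 the mixture is below its bubble point — single liquid phase.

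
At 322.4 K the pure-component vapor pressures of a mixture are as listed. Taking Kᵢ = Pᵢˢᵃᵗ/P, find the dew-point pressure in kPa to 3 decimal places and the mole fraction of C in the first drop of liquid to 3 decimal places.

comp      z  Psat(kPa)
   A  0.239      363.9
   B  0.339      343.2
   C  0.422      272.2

At the dew point ψ → 1, so Σzᵢ/Kᵢ = 1 with Kᵢ = Pᵢˢᵃᵗ/P ⇒ 1/P = Σzᵢ/Pᵢˢᵃᵗ.
1/P = 0.239/363.9 + 0.339/343.2 + 0.422/272.2 = 0.003195 ⇒ P = 313.002 kPa
xᵢ = zᵢP/Pᵢˢᵃᵗ ⇒ x_C = 0.422·313.002/272.2 = 0.485

Pdew = 313.002 kPa, x_C = 0.485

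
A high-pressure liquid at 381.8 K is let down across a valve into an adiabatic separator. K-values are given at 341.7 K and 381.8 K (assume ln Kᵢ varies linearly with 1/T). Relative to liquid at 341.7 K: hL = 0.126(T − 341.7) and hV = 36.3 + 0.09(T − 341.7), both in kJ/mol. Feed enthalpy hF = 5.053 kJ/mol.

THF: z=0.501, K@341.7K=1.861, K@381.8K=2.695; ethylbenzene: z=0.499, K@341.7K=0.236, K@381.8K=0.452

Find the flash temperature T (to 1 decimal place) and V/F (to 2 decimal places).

Adiabatic flash: solve Rachford–Rice at each trial T, then check hF = ψ·hV(T) + (1−ψ)·hL(T).
  T = 341.7 K: K = (1.861, 0.236), RR gives ψ = 0.076, H_out = 2.766 kJ/mol
  T = 381.8 K: K = (2.695, 0.452), RR gives ψ = 0.620, H_out = 26.658 kJ/mol
  T = 361.8 K: K = (2.264, 0.333), RR gives ψ = 0.356, H_out = 15.199 kJ/mol
  T = 351.8 K: K = (2.059, 0.282), RR gives ψ = 0.227, H_out = 9.414 kJ/mol
  T = 346.8 K: K = (1.960, 0.258), RR gives ψ = 0.156, H_out = 6.272 kJ/mol
  T = 344.2 K: K = (1.909, 0.247), RR gives ψ = 0.116, H_out = 4.530 kJ/mol
  T = 345.5 K: K = (1.935, 0.253), RR gives ψ = 0.136, H_out = 5.412 kJ/mol
Linear interpolation between T = 344.2 (H_out = 4.530) and T = 345.5 (H_out = 5.412) on hF = 5.053 gives T ≈ 345.0 K, at which ψ = 0.13.

T = 345.0 K, V/F = 0.13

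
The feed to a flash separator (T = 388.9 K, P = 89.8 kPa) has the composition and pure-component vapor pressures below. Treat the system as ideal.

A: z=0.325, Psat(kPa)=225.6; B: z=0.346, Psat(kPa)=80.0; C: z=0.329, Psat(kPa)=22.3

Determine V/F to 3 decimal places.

V/F = 0.270

Raoult's law: Kᵢ = Pᵢˢᵃᵗ/P = Pᵢˢᵃᵗ/89.8.
  K_A = 225.6/89.8 = 2.51225, K_B = 80.0/89.8 = 0.89087, K_C = 22.3/89.8 = 0.24833
Rachford–Rice: g(V/F) = Σ zᵢ(Kᵢ−1)/(1+V/F(Kᵢ−1)) = 0.
Check two-phase: ΣzᵢKᵢ = 1.206 > 1 and Σzᵢ/Kᵢ = 1.843 > 1, so g(0) = 0.206 > 0 and g(1) = -0.843 < 0.
Iterate (Newton) starting at V/F = 0.5:
  V/F = 0.500: g = -0.1563, g' = -0.723 → V/F = 0.284
  V/F = 0.284: g = -0.0094, g' = -0.669 → V/F = 0.270
Converged at V/F = 0.270.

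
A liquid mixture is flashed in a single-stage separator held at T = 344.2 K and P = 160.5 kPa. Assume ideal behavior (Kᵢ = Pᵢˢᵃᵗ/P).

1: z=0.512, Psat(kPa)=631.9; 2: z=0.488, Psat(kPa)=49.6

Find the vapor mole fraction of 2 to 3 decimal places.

Raoult's law: Kᵢ = Pᵢˢᵃᵗ/P = Pᵢˢᵃᵗ/160.5.
  K_1 = 631.9/160.5 = 3.93707, K_2 = 49.6/160.5 = 0.30903
Material balance + equilibrium reduce to Σ zᵢ(Kᵢ−1)/(1+V/F(Kᵢ−1)) = 0.
g(0) = ΣzᵢKᵢ − 1 = 1.167 and g(1) = 1 − Σzᵢ/Kᵢ = -0.709, so a root lies in (0, 1).
Binary case is linear: z₁(K₁−1)(1+V/F(K₂−1)) + z₂(K₂−1)(1+V/F(K₁−1)) = 0
⇒ V/F = [z₁(K₁−1)+z₂(K₂−1)] / [−(K₁−1)(K₂−1)] = 1.1666/2.0294 = 0.575
Compositions from xᵢ = zᵢ/(1+V/F(Kᵢ−1)), yᵢ = Kᵢxᵢ:
  1: x = 0.190, y = 0.750
  2: x = 0.810, y = 0.250

y_2 = 0.250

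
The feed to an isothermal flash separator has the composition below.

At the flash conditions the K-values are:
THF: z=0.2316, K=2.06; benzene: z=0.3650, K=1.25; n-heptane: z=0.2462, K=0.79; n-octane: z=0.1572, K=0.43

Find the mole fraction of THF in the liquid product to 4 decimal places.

x_THF = 0.1303

Newton–Raphson from ψ = 0.5:
  ψ = 0.5000: g = 0.05848, g' = -0.2426 → ψ = 0.7410
  ψ = 0.7410: g = -0.00187, g' = -0.2662 → ψ = 0.7340
Converged at ψ = 0.7340.
Compositions from xᵢ = zᵢ/(1+ψ(Kᵢ−1)), yᵢ = Kᵢxᵢ:
  THF: x = 0.1303, y = 0.2683
  benzene: x = 0.3084, y = 0.3855
  n-heptane: x = 0.2911, y = 0.2299
  n-octane: x = 0.2703, y = 0.1162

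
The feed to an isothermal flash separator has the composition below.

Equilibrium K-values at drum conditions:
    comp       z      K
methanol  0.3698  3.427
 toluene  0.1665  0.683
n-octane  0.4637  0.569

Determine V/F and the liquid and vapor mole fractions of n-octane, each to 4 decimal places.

V/F = 0.6579, x_n-octane = 0.6472, y_n-octane = 0.3683

Rachford–Rice: g(V/F) = Σ zᵢ(Kᵢ−1)/(1+V/F(Kᵢ−1)) = 0.
Check two-phase: ΣzᵢKᵢ = 1.6449 > 1 and Σzᵢ/Kᵢ = 1.1666 > 1, so g(0) = 0.6449 > 0 and g(1) = -0.1666 < 0.
Newton iteration, V/F⁰ = 0.5:
  V/F = 0.5000: g = 0.08799, g' = -0.6082 → V/F = 0.6447
  V/F = 0.6447: g = 0.00686, g' = -0.5228 → V/F = 0.6578
  V/F = 0.6578: g = 0.00003, g' = -0.5176 → V/F = 0.6579
Converged at V/F = 0.6579.
Compositions from xᵢ = zᵢ/(1+V/F(Kᵢ−1)), yᵢ = Kᵢxᵢ:
  methanol: x = 0.1424, y = 0.4881
  toluene: x = 0.2104, y = 0.1437
  n-octane: x = 0.6472, y = 0.3683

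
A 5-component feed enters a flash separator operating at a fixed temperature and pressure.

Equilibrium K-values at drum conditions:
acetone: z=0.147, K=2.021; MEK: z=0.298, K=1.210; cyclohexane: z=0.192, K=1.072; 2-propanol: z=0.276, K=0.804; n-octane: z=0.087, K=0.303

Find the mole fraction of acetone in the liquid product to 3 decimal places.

x_acetone = 0.092

Rachford–Rice: g(V/F) = Σ zᵢ(Kᵢ−1)/(1+V/F(Kᵢ−1)) = 0.
g(0) = ΣzᵢKᵢ − 1 = 0.112 and g(1) = 1 − Σzᵢ/Kᵢ = -0.129, so a root lies in (0, 1).
Iterate (Newton) starting at V/F = 0.5:
  V/F = 0.500: g = 0.0163, g' = -0.191 → V/F = 0.585
  V/F = 0.585: g = -0.0005, g' = -0.205 → V/F = 0.582
Converged at V/F = 0.582.
Compositions from xᵢ = zᵢ/(1+V/F(Kᵢ−1)), yᵢ = Kᵢxᵢ:
  acetone: x = 0.092, y = 0.186
  MEK: x = 0.266, y = 0.321
  cyclohexane: x = 0.184, y = 0.198
  2-propanol: x = 0.312, y = 0.251
  n-octane: x = 0.146, y = 0.044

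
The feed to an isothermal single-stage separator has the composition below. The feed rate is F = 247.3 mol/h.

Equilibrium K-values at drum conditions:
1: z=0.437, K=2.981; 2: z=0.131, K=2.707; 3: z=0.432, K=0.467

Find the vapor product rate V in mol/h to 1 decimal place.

V = 207.7 mol/h

Material balance + equilibrium reduce to Σ zᵢ(Kᵢ−1)/(1+β(Kᵢ−1)) = 0.
Check two-phase: ΣzᵢKᵢ = 1.859 > 1 and Σzᵢ/Kᵢ = 1.120 > 1, so g(0) = 0.859 > 0 and g(1) = -0.120 < 0.
Newton–Raphson from β = 0.5:
  β = 0.500: g = 0.2416, g' = -0.772 → β = 0.813
  β = 0.813: g = 0.0189, g' = -0.701 → β = 0.840
Converged at β = 0.840.
Then V = β·F = 0.8399·247.3 = 207.7 mol/h and L = F − V = 39.6 mol/h.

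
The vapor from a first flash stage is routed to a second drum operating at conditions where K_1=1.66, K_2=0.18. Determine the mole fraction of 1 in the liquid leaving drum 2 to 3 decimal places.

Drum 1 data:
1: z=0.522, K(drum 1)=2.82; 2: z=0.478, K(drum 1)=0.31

Drum 1:
Let ψ₁ = V/F and solve Σ zᵢ(Kᵢ−1)/(1+ψ₁(Kᵢ−1)) = 0.
g(0) = ΣzᵢKᵢ − 1 = 0.620 and g(1) = 1 − Σzᵢ/Kᵢ = -0.727, so a root lies in (0, 1).
Binary case is linear: z₁(K₁−1)(1+ψ₁(K₂−1)) + z₂(K₂−1)(1+ψ₁(K₁−1)) = 0
⇒ ψ₁ = [z₁(K₁−1)+z₂(K₂−1)] / [−(K₁−1)(K₂−1)] = 0.6202/1.2558 = 0.494
Drum-1 compositions:
  1: x = 0.275, y = 0.775
  2: x = 0.725, y = 0.225
Drum-2 feed = drum-1 vapor: z₂ = (0.7752, 0.2248).
Drum 2:
Rachford–Rice: g(ψ₂) = Σ zᵢ(Kᵢ−1)/(1+ψ₂(Kᵢ−1)) = 0.
Check two-phase: ΣzᵢKᵢ = 1.327 > 1 and Σzᵢ/Kᵢ = 1.716 > 1, so g(0) = 0.327 > 0 and g(1) = -0.716 < 0.
Iterate (Newton) starting at ψ₂ = 0.41:
  ψ₂ = 0.410: g = 0.1250, g' = -0.552 → ψ₂ = 0.636
  ψ₂ = 0.636: g = -0.0252, g' = -0.829 → ψ₂ = 0.606
  ψ₂ = 0.606: g = -0.0009, g' = -0.770 → ψ₂ = 0.605
Converged at ψ₂ = 0.605.
  1: x = 0.554, y = 0.920
  2: x = 0.446, y = 0.080

x_1 (drum 2) = 0.554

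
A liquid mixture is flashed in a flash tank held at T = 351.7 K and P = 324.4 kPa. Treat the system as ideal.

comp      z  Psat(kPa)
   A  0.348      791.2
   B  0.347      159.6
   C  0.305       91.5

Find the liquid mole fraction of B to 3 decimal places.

Raoult's law: Kᵢ = Pᵢˢᵃᵗ/P = Pᵢˢᵃᵗ/324.4.
  K_A = 791.2/324.4 = 2.43896, K_B = 159.6/324.4 = 0.49199, K_C = 91.5/324.4 = 0.28206
Rachford–Rice: g(β) = Σ zᵢ(Kᵢ−1)/(1+β(Kᵢ−1)) = 0.
g(0) = ΣzᵢKᵢ − 1 = 0.106 and g(1) = 1 − Σzᵢ/Kᵢ = -0.929, so a root lies in (0, 1).
Newton–Raphson from β = 0.5:
  β = 0.500: g = -0.2867, g' = -0.787 → β = 0.136
  β = 0.136: g = -0.0131, g' = -0.801 → β = 0.119
  β = 0.119: g = 0.0001, g' = -0.814 → β = 0.120
Converged at β = 0.120.
Compositions from xᵢ = zᵢ/(1+β(Kᵢ−1)), yᵢ = Kᵢxᵢ:
  A: x = 0.297, y = 0.724
  B: x = 0.369, y = 0.182
  C: x = 0.334, y = 0.094

x_B = 0.369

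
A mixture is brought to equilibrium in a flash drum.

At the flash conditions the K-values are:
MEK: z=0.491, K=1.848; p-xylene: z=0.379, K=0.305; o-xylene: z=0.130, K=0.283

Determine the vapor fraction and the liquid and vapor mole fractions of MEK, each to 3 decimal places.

Newton iteration, ψ⁰ = 0.5:
  ψ = 0.500: g = -0.2566, g' = -0.767 → ψ = 0.165
  ψ = 0.165: g = -0.0381, g' = -0.591 → ψ = 0.101
Converged at ψ = 0.101.
Compositions from xᵢ = zᵢ/(1+ψ(Kᵢ−1)), yᵢ = Kᵢxᵢ:
  MEK: x = 0.452, y = 0.836
  p-xylene: x = 0.407, y = 0.124
  o-xylene: x = 0.140, y = 0.040

ψ = 0.101, x_MEK = 0.452, y_MEK = 0.836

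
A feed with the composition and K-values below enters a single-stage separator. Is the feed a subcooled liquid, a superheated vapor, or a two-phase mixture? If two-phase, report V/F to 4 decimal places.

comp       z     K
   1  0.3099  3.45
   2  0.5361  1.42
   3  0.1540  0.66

superheated vapor

ΣzᵢKᵢ = 1.9321; Σzᵢ/Kᵢ = 0.7007.
Since Σzᵢ/Kᵢ < 1 the mixture is above its dew point — single vapor phase.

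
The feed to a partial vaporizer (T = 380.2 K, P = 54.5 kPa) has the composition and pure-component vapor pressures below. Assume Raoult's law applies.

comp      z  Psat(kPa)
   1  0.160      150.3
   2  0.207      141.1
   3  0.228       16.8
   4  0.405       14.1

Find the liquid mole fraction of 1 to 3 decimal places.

Raoult's law: Kᵢ = Pᵢˢᵃᵗ/P = Pᵢˢᵃᵗ/54.5.
  K_1 = 150.3/54.5 = 2.75780, K_2 = 141.1/54.5 = 2.58899, K_3 = 16.8/54.5 = 0.30826, K_4 = 14.1/54.5 = 0.25872
Newton iteration, ψ⁰ = 0.46:
  ψ = 0.460: g = -0.3414, g' = -1.073 → ψ = 0.142
  ψ = 0.142: g = -0.0168, g' = -1.077 → ψ = 0.126
Converged at ψ = 0.126.
Compositions from xᵢ = zᵢ/(1+ψ(Kᵢ−1)), yᵢ = Kᵢxᵢ:
  1: x = 0.131, y = 0.361
  2: x = 0.172, y = 0.446
  3: x = 0.250, y = 0.077
  4: x = 0.447, y = 0.116

x_1 = 0.131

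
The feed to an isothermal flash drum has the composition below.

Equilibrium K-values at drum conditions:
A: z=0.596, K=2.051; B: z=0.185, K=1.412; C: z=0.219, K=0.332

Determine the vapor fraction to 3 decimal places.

ψ = 0.913

Let ψ = V/F and solve Σ zᵢ(Kᵢ−1)/(1+ψ(Kᵢ−1)) = 0.
Check two-phase: ΣzᵢKᵢ = 1.556 > 1 and Σzᵢ/Kᵢ = 1.081 > 1, so g(0) = 0.556 > 0 and g(1) = -0.081 < 0.
Iterate (Newton) starting at ψ = 0.5:
  ψ = 0.500: g = 0.2542, g' = -0.525 → ψ = 0.984
  ψ = 0.984: g = -0.0650, g' = -1.008 → ψ = 0.920
  ψ = 0.920: g = -0.0056, g' = -0.844 → ψ = 0.913
Converged at ψ = 0.913.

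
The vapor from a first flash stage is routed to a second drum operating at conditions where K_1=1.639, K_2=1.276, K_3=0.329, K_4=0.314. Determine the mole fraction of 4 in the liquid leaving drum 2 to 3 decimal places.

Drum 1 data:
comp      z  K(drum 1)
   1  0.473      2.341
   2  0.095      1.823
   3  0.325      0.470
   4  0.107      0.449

Drum 1:
Material balance + equilibrium reduce to Σ zᵢ(Kᵢ−1)/(1+ψ₁(Kᵢ−1)) = 0.
g(0) = ΣzᵢKᵢ − 1 = 0.481 and g(1) = 1 − Σzᵢ/Kᵢ = -0.184, so a root lies in (0, 1).
Newton–Raphson from ψ₁ = 0.66:
  ψ₁ = 0.660: g = 0.0296, g' = -0.563 → ψ₁ = 0.713
  ψ₁ = 0.713: g = -0.0002, g' = -0.572 → ψ₁ = 0.712
Converged at ψ₁ = 0.712.
Drum-1 compositions:
  1: x = 0.242, y = 0.566
  2: x = 0.060, y = 0.109
  3: x = 0.522, y = 0.245
  4: x = 0.176, y = 0.079
Drum-2 feed = drum-1 vapor: z₂ = (0.5664, 0.1092, 0.2454, 0.0791).
Drum 2:
Material balance + equilibrium reduce to Σ zᵢ(Kᵢ−1)/(1+ψ₂(Kᵢ−1)) = 0.
Feasibility: ΣzᵢKᵢ = 1.173, Σzᵢ/Kᵢ = 1.429 — both > 1, two phases present.
Newton iteration, ψ₂⁰ = 0.5:
  ψ₂ = 0.500: g = -0.0296, g' = -0.476 → ψ₂ = 0.438
  ψ₂ = 0.438: g = -0.0010, g' = -0.445 → ψ₂ = 0.436
Converged at ψ₂ = 0.436.
  1: x = 0.443, y = 0.726
  2: x = 0.097, y = 0.124
  3: x = 0.347, y = 0.114
  4: x = 0.113, y = 0.035

x_4 (drum 2) = 0.113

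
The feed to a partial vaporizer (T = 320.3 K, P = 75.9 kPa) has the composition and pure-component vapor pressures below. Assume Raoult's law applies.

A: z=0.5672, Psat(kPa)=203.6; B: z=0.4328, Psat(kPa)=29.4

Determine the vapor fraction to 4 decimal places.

ψ = 0.6686

Raoult's law: Kᵢ = Pᵢˢᵃᵗ/P = Pᵢˢᵃᵗ/75.9.
  K_A = 203.6/75.9 = 2.682477, K_B = 29.4/75.9 = 0.387352
Let ψ = V/F and solve Σ zᵢ(Kᵢ−1)/(1+ψ(Kᵢ−1)) = 0.
Check two-phase: ΣzᵢKᵢ = 1.6891 > 1 and Σzᵢ/Kᵢ = 1.3288 > 1, so g(0) = 0.6891 > 0 and g(1) = -0.3288 < 0.
Binary case is linear: z₁(K₁−1)(1+ψ(K₂−1)) + z₂(K₂−1)(1+ψ(K₁−1)) = 0
⇒ ψ = [z₁(K₁−1)+z₂(K₂−1)] / [−(K₁−1)(K₂−1)] = 0.68915/1.03077 = 0.6686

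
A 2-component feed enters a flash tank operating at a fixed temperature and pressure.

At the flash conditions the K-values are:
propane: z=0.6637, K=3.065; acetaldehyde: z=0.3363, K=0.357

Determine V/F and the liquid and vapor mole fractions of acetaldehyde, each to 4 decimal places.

V/F = 0.8693, x_acetaldehyde = 0.7626, y_acetaldehyde = 0.2722

Rachford–Rice: g(V/F) = Σ zᵢ(Kᵢ−1)/(1+V/F(Kᵢ−1)) = 0.
g(0) = ΣzᵢKᵢ − 1 = 1.1543 and g(1) = 1 − Σzᵢ/Kᵢ = -0.1586, so a root lies in (0, 1).
Newton iteration, V/F⁰ = 0.5:
  V/F = 0.5000: g = 0.35561, g' = -0.9871 → V/F = 0.8602
  V/F = 0.8602: g = 0.00973, g' = -1.0635 → V/F = 0.8694
  V/F = 0.8694: g = -0.00006, g' = -1.0772 → V/F = 0.8693
Converged at V/F = 0.8693.
Compositions from xᵢ = zᵢ/(1+V/F(Kᵢ−1)), yᵢ = Kᵢxᵢ:
  propane: x = 0.2374, y = 0.7278
  acetaldehyde: x = 0.7626, y = 0.2722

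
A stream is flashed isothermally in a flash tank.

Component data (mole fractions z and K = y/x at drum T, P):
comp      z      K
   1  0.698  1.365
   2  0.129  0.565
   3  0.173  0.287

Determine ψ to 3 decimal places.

ψ = 0.332

Material balance + equilibrium reduce to Σ zᵢ(Kᵢ−1)/(1+ψ(Kᵢ−1)) = 0.
Feasibility: ΣzᵢKᵢ = 1.075, Σzᵢ/Kᵢ = 1.342 — both > 1, two phases present.
Newton–Raphson from ψ = 0.5:
  ψ = 0.500: g = -0.0479, g' = -0.319 → ψ = 0.350
  ψ = 0.350: g = -0.0045, g' = -0.263 → ψ = 0.332
Converged at ψ = 0.332.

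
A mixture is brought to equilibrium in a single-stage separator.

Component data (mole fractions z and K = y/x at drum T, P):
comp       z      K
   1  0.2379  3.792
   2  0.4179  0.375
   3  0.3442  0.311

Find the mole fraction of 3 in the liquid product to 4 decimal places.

Material balance + equilibrium reduce to Σ zᵢ(Kᵢ−1)/(1+ψ(Kᵢ−1)) = 0.
Feasibility: ΣzᵢKᵢ = 1.1659, Σzᵢ/Kᵢ = 2.2839 — both > 1, two phases present.
Iterate (Newton) starting at ψ = 0.5:
  ψ = 0.5000: g = -0.46448, g' = -1.0487 → ψ = 0.0571
  ψ = 0.0571: g = 0.05519, g' = -1.7323 → ψ = 0.0889
  ψ = 0.0889: g = 0.00288, g' = -1.5585 → ψ = 0.0908
Converged at ψ = 0.0908.
Compositions from xᵢ = zᵢ/(1+ψ(Kᵢ−1)), yᵢ = Kᵢxᵢ:
  1: x = 0.1898, y = 0.7197
  2: x = 0.4430, y = 0.1661
  3: x = 0.3672, y = 0.1142

x_3 = 0.3672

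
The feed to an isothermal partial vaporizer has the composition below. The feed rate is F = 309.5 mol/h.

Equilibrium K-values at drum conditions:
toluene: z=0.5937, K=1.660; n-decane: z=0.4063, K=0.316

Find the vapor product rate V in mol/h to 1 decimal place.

Material balance + equilibrium reduce to Σ zᵢ(Kᵢ−1)/(1+V/F(Kᵢ−1)) = 0.
Check two-phase: ΣzᵢKᵢ = 1.1139 > 1 and Σzᵢ/Kᵢ = 1.6434 > 1, so g(0) = 0.1139 > 0 and g(1) = -0.6434 < 0.
Newton iteration, V/F⁰ = 0.4:
  V/F = 0.4000: g = -0.07258, g' = -0.5221 → V/F = 0.2610
  V/F = 0.2610: g = -0.00404, g' = -0.4699 → V/F = 0.2524
Converged at V/F = 0.2524.
Then V = V/F·F = 0.2524·309.5 = 78.1 mol/h and L = F − V = 231.4 mol/h.

V = 78.1 mol/h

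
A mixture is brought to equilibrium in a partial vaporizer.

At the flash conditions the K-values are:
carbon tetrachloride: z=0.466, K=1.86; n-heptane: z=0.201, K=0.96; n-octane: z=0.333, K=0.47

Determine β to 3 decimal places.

β = 0.592

Let β = V/F and solve Σ zᵢ(Kᵢ−1)/(1+β(Kᵢ−1)) = 0.
Check two-phase: ΣzᵢKᵢ = 1.216 > 1 and Σzᵢ/Kᵢ = 1.168 > 1, so g(0) = 0.216 > 0 and g(1) = -0.168 < 0.
Newton–Raphson from β = 0.5:
  β = 0.500: g = 0.0319, g' = -0.342 → β = 0.593
  β = 0.593: g = -0.0003, g' = -0.350 → β = 0.592
Converged at β = 0.592.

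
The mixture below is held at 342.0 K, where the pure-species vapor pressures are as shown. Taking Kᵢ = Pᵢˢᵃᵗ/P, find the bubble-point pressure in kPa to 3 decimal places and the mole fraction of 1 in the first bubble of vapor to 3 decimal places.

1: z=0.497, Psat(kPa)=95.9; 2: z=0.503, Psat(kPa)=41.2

At the bubble point ψ → 0, so ΣzᵢKᵢ = 1 with Kᵢ = Pᵢˢᵃᵗ/P ⇒ P = ΣzᵢPᵢˢᵃᵗ.
P = 0.497·95.9 + 0.503·41.2 = 68.386 kPa
yᵢ = zᵢPᵢˢᵃᵗ/P ⇒ y_1 = 0.497·95.9/68.386 = 0.697

Pbub = 68.386 kPa, y_1 = 0.697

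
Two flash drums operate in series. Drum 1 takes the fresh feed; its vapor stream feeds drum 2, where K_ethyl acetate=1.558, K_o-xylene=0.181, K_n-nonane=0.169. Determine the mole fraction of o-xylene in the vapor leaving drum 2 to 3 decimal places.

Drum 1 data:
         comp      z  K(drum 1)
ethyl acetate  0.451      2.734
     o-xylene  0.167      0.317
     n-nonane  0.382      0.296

Drum 1:
Material balance + equilibrium reduce to Σ zᵢ(Kᵢ−1)/(1+ψ₁(Kᵢ−1)) = 0.
Feasibility: ΣzᵢKᵢ = 1.399, Σzᵢ/Kᵢ = 1.982 — both > 1, two phases present.
Newton–Raphson from ψ₁ = 0.5:
  ψ₁ = 0.500: g = -0.1694, g' = -1.020 → ψ₁ = 0.334
  ψ₁ = 0.334: g = -0.0040, g' = -0.998 → ψ₁ = 0.330
Converged at ψ₁ = 0.330.
Drum-1 compositions:
  ethyl acetate: x = 0.287, y = 0.784
  o-xylene: x = 0.216, y = 0.068
  n-nonane: x = 0.498, y = 0.147
Drum-2 feed = drum-1 vapor: z₂ = (0.7844, 0.0683, 0.1473).
Drum 2:
Rachford–Rice: g(ψ₂) = Σ zᵢ(Kᵢ−1)/(1+ψ₂(Kᵢ−1)) = 0.
Check two-phase: ΣzᵢKᵢ = 1.259 > 1 and Σzᵢ/Kᵢ = 1.752 > 1, so g(0) = 0.259 > 0 and g(1) = -0.752 < 0.
Newton–Raphson from ψ₂ = 0.5:
  ψ₂ = 0.500: g = 0.0381, g' = -0.578 → ψ₂ = 0.566
  ψ₂ = 0.566: g = -0.0026, g' = -0.663 → ψ₂ = 0.562
Converged at ψ₂ = 0.562.
  ethyl acetate: x = 0.597, y = 0.930
  o-xylene: x = 0.127, y = 0.023
  n-nonane: x = 0.276, y = 0.047

y_o-xylene (drum 2) = 0.023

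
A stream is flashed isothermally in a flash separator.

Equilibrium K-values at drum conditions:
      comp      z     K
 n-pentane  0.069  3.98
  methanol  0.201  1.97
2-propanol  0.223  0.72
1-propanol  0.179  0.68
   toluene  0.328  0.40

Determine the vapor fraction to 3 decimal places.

Let ψ = V/F and solve Σ zᵢ(Kᵢ−1)/(1+ψ(Kᵢ−1)) = 0.
Feasibility: ΣzᵢKᵢ = 1.084, Σzᵢ/Kᵢ = 1.512 — both > 1, two phases present.
Newton–Raphson from ψ = 0.43:
  ψ = 0.430: g = -0.1749, g' = -0.474 → ψ = 0.061
  ψ = 0.061: g = 0.0321, g' = -0.772 → ψ = 0.102
  ψ = 0.102: g = 0.0018, g' = -0.689 → ψ = 0.105
Converged at ψ = 0.105.

ψ = 0.105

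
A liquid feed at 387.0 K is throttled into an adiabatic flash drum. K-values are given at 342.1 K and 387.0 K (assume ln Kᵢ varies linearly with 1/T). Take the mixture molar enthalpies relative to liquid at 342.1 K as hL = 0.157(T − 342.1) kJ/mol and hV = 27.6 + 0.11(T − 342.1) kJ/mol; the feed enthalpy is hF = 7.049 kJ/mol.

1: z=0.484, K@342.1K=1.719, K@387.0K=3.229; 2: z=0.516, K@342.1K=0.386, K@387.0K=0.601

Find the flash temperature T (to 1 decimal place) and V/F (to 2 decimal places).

Adiabatic flash: solve Rachford–Rice at each trial T, then check hF = ψ·hV(T) + (1−ψ)·hL(T).
  T = 342.1 K: K = (1.719, 0.386), RR gives ψ = 0.071, H_out = 1.949 kJ/mol
  T = 387.0 K: K = (3.229, 0.601), RR gives ψ = 0.982, H_out = 32.068 kJ/mol
  T = 364.6 K: K = (2.404, 0.489), RR gives ψ = 0.579, H_out = 18.892 kJ/mol
  T = 353.4 K: K = (2.045, 0.436), RR gives ψ = 0.365, H_out = 11.644 kJ/mol
  T = 347.8 K: K = (1.879, 0.411), RR gives ψ = 0.235, H_out = 7.308 kJ/mol
  T = 345.0 K: K = (1.799, 0.399), RR gives ψ = 0.159, H_out = 4.828 kJ/mol
  T = 346.4 K: K = (1.839, 0.405), RR gives ψ = 0.198, H_out = 6.100 kJ/mol
Linear interpolation between T = 346.4 (H_out = 6.100) and T = 347.8 (H_out = 7.308) on hF = 7.049 gives T ≈ 347.5 K, at which ψ = 0.23.

T = 347.5 K, V/F = 0.23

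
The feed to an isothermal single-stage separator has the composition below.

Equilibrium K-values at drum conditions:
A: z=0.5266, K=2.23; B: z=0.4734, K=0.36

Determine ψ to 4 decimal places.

ψ = 0.4379

Rachford–Rice: g(ψ) = Σ zᵢ(Kᵢ−1)/(1+ψ(Kᵢ−1)) = 0.
Check two-phase: ΣzᵢKᵢ = 1.3447 > 1 and Σzᵢ/Kᵢ = 1.5511 > 1, so g(0) = 0.3447 > 0 and g(1) = -0.5511 < 0.
Newton iteration, ψ⁰ = 0.5:
  ψ = 0.5000: g = -0.04449, g' = -0.7248 → ψ = 0.4386
  ψ = 0.4386: g = -0.00049, g' = -0.7109 → ψ = 0.4379
Converged at ψ = 0.4379.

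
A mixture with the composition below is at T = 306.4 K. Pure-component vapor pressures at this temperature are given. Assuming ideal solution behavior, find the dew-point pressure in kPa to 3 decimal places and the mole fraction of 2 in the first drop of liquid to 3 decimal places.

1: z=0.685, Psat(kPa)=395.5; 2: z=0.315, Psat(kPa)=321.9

Pdew = 368.929 kPa, x_2 = 0.361

At the dew point ψ → 1, so Σzᵢ/Kᵢ = 1 with Kᵢ = Pᵢˢᵃᵗ/P ⇒ 1/P = Σzᵢ/Pᵢˢᵃᵗ.
1/P = 0.685/395.5 + 0.315/321.9 = 0.002711 ⇒ P = 368.929 kPa
xᵢ = zᵢP/Pᵢˢᵃᵗ ⇒ x_2 = 0.315·368.929/321.9 = 0.361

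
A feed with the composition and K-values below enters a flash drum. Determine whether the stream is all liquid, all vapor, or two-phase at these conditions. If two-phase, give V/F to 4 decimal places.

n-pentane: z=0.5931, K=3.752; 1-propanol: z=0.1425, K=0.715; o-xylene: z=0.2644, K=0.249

ΣzᵢKᵢ = 2.3930; Σzᵢ/Kᵢ = 1.4192.
Both exceed 1, so a two-phase solution exists.
Rachford–Rice: g(ψ) = Σ zᵢ(Kᵢ−1)/(1+ψ(Kᵢ−1)) = 0.
Iterate (Newton) starting at ψ = 0.31:
  ψ = 0.3100: g = 0.57742, g' = -1.5753 → ψ = 0.6765
  ψ = 0.6765: g = 0.11637, g' = -1.1825 → ψ = 0.7750
  ψ = 0.7750: g = -0.00612, g' = -1.3302 → ψ = 0.7704
  ψ = 0.7704: g = -0.00002, g' = -1.3199 → ψ = 0.7703
Converged at ψ = 0.7703.

two-phase, V/F = 0.7703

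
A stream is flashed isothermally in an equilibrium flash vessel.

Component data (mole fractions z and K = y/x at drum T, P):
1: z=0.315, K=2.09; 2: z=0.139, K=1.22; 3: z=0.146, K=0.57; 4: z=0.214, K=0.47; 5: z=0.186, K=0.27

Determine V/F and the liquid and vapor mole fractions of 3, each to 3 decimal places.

Rachford–Rice: g(V/F) = Σ zᵢ(Kᵢ−1)/(1+V/F(Kᵢ−1)) = 0.
Check two-phase: ΣzᵢKᵢ = 1.062 > 1 and Σzᵢ/Kᵢ = 1.665 > 1, so g(0) = 0.062 > 0 and g(1) = -0.665 < 0.
Iterate (Newton) starting at V/F = 0.51:
  V/F = 0.510: g = -0.2040, g' = -0.569 → V/F = 0.151
  V/F = 0.151: g = -0.0188, g' = -0.509 → V/F = 0.114
  V/F = 0.114: g = 0.0002, g' = -0.518 → V/F = 0.115
Converged at V/F = 0.115.
Compositions from xᵢ = zᵢ/(1+V/F(Kᵢ−1)), yᵢ = Kᵢxᵢ:
  1: x = 0.280, y = 0.585
  2: x = 0.136, y = 0.165
  3: x = 0.154, y = 0.088
  4: x = 0.228, y = 0.107
  5: x = 0.203, y = 0.055

V/F = 0.115, x_3 = 0.154, y_3 = 0.088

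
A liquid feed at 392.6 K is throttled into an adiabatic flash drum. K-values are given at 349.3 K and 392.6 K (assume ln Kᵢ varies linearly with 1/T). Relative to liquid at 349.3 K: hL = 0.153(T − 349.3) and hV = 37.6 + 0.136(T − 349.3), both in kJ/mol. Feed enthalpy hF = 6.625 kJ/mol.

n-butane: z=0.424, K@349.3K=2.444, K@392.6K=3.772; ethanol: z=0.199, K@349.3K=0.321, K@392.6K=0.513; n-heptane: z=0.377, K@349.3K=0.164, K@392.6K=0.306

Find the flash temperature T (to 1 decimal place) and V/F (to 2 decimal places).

Adiabatic flash: solve Rachford–Rice at each trial T, then check hF = ψ·hV(T) + (1−ψ)·hL(T).
  T = 349.3 K: K = (2.444, 0.321, 0.164), RR gives ψ = 0.143, H_out = 5.371 kJ/mol
  T = 392.6 K: K = (3.772, 0.513, 0.306), RR gives ψ = 0.467, H_out = 23.830 kJ/mol
  T = 371.0 K: K = (3.076, 0.412, 0.228), RR gives ψ = 0.319, H_out = 15.182 kJ/mol
  T = 360.1 K: K = (2.750, 0.365, 0.194), RR gives ψ = 0.237, H_out = 10.527 kJ/mol
  T = 354.7 K: K = (2.595, 0.342, 0.179), RR gives ψ = 0.192, H_out = 8.040 kJ/mol
  T = 352.0 K: K = (2.519, 0.332, 0.171), RR gives ψ = 0.168, H_out = 6.732 kJ/mol
  T = 350.6 K: K = (2.480, 0.326, 0.167), RR gives ψ = 0.155, H_out = 6.034 kJ/mol
Linear interpolation between T = 350.6 (H_out = 6.034) and T = 352.0 (H_out = 6.732) on hF = 6.625 gives T ≈ 351.8 K, at which ψ = 0.17.

T = 351.8 K, V/F = 0.17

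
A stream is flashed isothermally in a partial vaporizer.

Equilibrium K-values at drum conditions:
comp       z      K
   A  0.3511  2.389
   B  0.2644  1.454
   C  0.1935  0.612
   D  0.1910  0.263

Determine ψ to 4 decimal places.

Material balance + equilibrium reduce to Σ zᵢ(Kᵢ−1)/(1+ψ(Kᵢ−1)) = 0.
g(0) = ΣzᵢKᵢ − 1 = 0.3919 and g(1) = 1 − Σzᵢ/Kᵢ = -0.3712, so a root lies in (0, 1).
Newton–Raphson from ψ = 0.5:
  ψ = 0.5000: g = 0.06957, g' = -0.5771 → ψ = 0.6206
  ψ = 0.6206: g = -0.00272, g' = -0.6314 → ψ = 0.6162
Converged at ψ = 0.6162.

ψ = 0.6162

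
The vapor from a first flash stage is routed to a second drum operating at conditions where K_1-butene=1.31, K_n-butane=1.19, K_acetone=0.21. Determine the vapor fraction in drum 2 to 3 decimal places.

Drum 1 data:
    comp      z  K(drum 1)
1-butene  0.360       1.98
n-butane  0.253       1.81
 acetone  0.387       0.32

V/F (drum 2) = 0.332

Drum 1:
Let ψ₁ = V/F and solve Σ zᵢ(Kᵢ−1)/(1+ψ₁(Kᵢ−1)) = 0.
Check two-phase: ΣzᵢKᵢ = 1.295 > 1 and Σzᵢ/Kᵢ = 1.531 > 1, so g(0) = 0.295 > 0 and g(1) = -0.531 < 0.
Newton–Raphson from ψ₁ = 0.5:
  ψ₁ = 0.500: g = -0.0161, g' = -0.651 → ψ₁ = 0.475
Converged at ψ₁ = 0.475.
Drum-1 compositions:
  1-butene: x = 0.246, y = 0.486
  n-butane: x = 0.183, y = 0.331
  acetone: x = 0.572, y = 0.183
Drum-2 feed = drum-1 vapor: z₂ = (0.4864, 0.3307, 0.1829).
Drum 2:
Let ψ₂ = V/F and solve Σ zᵢ(Kᵢ−1)/(1+ψ₂(Kᵢ−1)) = 0.
Check two-phase: ΣzᵢKᵢ = 1.069 > 1 and Σzᵢ/Kᵢ = 1.520 > 1, so g(0) = 0.069 > 0 and g(1) = -0.520 < 0.
Iterate (Newton) starting at ψ₂ = 0.59:
  ψ₂ = 0.590: g = -0.0867, g' = -0.444 → ψ₂ = 0.395
  ψ₂ = 0.395: g = -0.0171, g' = -0.288 → ψ₂ = 0.335
  ψ₂ = 0.335: g = -0.0009, g' = -0.260 → ψ₂ = 0.332
Converged at ψ₂ = 0.332.
  1-butene: x = 0.441, y = 0.578
  n-butane: x = 0.311, y = 0.370
  acetone: x = 0.248, y = 0.052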